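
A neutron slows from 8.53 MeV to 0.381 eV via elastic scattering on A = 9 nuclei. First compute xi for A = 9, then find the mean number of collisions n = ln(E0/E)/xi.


xi = 1 + (A-1)^2/(2A)*ln((A-1)/(A+1)) = 0.2066007 (for A = 9)
n = ln(E0/E) / xi
n = ln(8.53e6 / 0.381) / 0.2066007
n = ln(2.238845e+07) / 0.2066007 = 81.917

81.917


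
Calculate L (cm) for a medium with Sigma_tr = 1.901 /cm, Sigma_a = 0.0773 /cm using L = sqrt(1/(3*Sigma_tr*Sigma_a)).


D = 1 / (3 * Sigma_tr) = 1 / (3 * 1.901) = 0.1753463 cm
L = sqrt(D / Sigma_a)
L = sqrt(0.1753463 / 0.0773)
L = 1.5061 cm

1.5061


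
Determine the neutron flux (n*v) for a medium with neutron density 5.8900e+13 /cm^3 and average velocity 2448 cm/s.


phi = n * v
phi = 5.8900e+13 * 2448
phi = 1.4419e+17 /cm^2/s

1.4419e+17


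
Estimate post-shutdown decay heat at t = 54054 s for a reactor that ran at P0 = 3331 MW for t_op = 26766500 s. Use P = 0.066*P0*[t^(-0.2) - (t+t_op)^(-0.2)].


P/P0 = 0.066 * [t^(-0.2) - (t + t_op)^(-0.2)]
P/P0 = 0.066 * [54054^(-0.2) - (54054 + 26766500)^(-0.2)]
P/P0 = 0.066 * [0.1130927 - 0.03268184] = 0.005307117
P = 3331 * 0.005307117 = 17.678 MW

17.678


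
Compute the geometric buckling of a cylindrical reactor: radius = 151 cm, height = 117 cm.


B^2 = (2.405/R)^2 + (pi/H)^2
B^2 = (2.405/151)^2 + (pi/117)^2
B^2 = 9.7466e-04 /cm^2

9.7466e-04


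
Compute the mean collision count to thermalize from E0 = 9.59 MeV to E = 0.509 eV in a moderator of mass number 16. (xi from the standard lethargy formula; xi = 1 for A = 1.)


xi = 1 + (A-1)^2/(2A)*ln((A-1)/(A+1)) = 0.1199467 (for A = 16)
n = ln(E0/E) / xi
n = ln(9.59e6 / 0.509) / 0.1199467
n = ln(1.884086e+07) / 0.1199467 = 139.66

139.66


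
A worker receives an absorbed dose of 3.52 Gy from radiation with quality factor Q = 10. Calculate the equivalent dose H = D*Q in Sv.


H = D * Q
H = 3.52 * 10
H = 35.200 Sv

35.200


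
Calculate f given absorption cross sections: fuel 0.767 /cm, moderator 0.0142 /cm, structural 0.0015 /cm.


f = Sigma_a_fuel / (Sigma_a_fuel + Sigma_a_mod + Sigma_a_other)
f = 0.767 / (0.767 + 0.0142 + 0.0015)
f = 0.97994

0.97994


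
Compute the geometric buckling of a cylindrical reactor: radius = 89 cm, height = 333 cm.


B^2 = (2.405/R)^2 + (pi/H)^2
B^2 = (2.405/89)^2 + (pi/333)^2
B^2 = 8.1922e-04 /cm^2

8.1922e-04


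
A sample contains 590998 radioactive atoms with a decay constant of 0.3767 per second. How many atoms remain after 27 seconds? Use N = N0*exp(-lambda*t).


N = N0 * exp(-lambda * t)
N = 590998 * exp(-0.3767 * 27)
N = 22.616

22.616


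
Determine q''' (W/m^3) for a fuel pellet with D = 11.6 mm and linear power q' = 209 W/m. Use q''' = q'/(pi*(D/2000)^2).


r = D / 2 / 1000 = 11.6 / 2 / 1000 = 0.0058 m
q''' = q' / (pi * r^2)
q''' = 209 / (pi * 0.0058^2)
q''' = 1.9776e+06 W/m^3

1.9776e+06


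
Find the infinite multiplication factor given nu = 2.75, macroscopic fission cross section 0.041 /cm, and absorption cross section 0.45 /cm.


k_inf = nu * Sigma_f / Sigma_a
k_inf = 2.75 * 0.041 / 0.45
k_inf = 0.25056

0.25056


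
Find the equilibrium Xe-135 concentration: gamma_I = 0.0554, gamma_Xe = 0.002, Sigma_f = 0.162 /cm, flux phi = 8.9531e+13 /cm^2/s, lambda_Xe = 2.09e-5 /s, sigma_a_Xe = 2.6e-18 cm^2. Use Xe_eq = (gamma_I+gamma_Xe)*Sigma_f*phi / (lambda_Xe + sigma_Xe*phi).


Xe_eq = (gamma_I + gamma_Xe) * Sigma_f * phi / (lambda_Xe + sigma_Xe * phi)
Numerator = (0.0554 + 0.002) * 0.162 * 8.9531e+13 = 8.325309e+11
Denominator = 2.09e-5 + 2.6e-18 * 8.9531e+13 = 2.536806e-04
Xe_eq = 8.325309e+11 / 2.536806e-04 = 3.2818e+15 /cm^3

3.2818e+15


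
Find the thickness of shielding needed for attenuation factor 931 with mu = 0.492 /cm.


x = ln(factor) / mu
x = ln(931) / 0.492
x = 13.895 cm

13.895


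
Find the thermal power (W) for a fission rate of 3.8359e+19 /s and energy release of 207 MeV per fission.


P = fission_rate * E_MeV * 1.602e-13
P = 3.8359e+19 * 207 * 1.602e-13
P = 1.2720e+09 W

1.2720e+09


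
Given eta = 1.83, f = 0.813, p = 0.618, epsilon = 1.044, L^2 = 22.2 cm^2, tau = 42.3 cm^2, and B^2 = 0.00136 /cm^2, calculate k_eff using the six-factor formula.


k_inf = eta*f*p*eps = 1.83*0.813*0.618*1.044 = 0.9599102
P_TNL = 1/(1 + L^2*B^2) = 1/(1 + 22.2*0.00136) = 0.9706928
P_FNL = exp(-B^2*tau) = exp(-0.00136*42.3) = 0.9440955
k_eff = k_inf * P_TNL * P_FNL = 0.9599102 * 0.9706928 * 0.9440955
k_eff = 0.87969

0.87969


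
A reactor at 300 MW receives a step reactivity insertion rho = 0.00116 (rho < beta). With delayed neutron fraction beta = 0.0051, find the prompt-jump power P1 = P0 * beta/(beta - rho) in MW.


P1/P0 = beta / (beta - rho)
P1/P0 = 0.0051 / (0.0051 - 0.00116) = 1.294416
P1 = 300 * 1.294416 = 388.32 MW

388.32


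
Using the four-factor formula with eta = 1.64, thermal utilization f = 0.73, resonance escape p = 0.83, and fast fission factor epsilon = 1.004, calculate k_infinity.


k_inf = eta * f * p * epsilon
k_inf = 1.64 * 0.73 * 0.83 * 1.004
k_inf = 0.99765

0.99765


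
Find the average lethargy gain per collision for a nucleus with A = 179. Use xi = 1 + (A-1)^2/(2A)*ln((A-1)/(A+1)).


xi = 1 + (A-1)^2/(2A) * ln((A-1)/(A+1))
xi = 1 + (179-1)^2/(2*179) * ln((179-1)/(179 +1))
xi = 0.011132

0.011132


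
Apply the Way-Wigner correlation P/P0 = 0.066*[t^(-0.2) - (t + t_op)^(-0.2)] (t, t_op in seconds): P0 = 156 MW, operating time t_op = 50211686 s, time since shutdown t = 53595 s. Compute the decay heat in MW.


P/P0 = 0.066 * [t^(-0.2) - (t + t_op)^(-0.2)]
P/P0 = 0.066 * [53595^(-0.2) - (53595 + 50211686)^(-0.2)]
P/P0 = 0.066 * [0.1132857 - 0.02882348] = 0.005574507
P = 156 * 0.005574507 = 0.86962 MW

0.86962


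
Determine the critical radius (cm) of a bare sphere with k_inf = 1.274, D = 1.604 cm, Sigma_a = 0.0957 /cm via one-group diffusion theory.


L^2 = D / Sigma_a = 1.604 / 0.0957 = 16.76071 cm^2
B_m^2 = (k_inf - 1) / L^2 = (1.274 - 1) / 16.76071 = 0.01634776 /cm^2
For a bare sphere: B_g = pi/R, so R_c = pi / sqrt(B_m^2)
R_c = pi / sqrt(0.01634776) = 24.571 cm

24.571


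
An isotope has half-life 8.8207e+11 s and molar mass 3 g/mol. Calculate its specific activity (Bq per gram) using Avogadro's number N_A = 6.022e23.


lambda = ln(2) / t_half = ln(2) / 8.8207e+11 = 7.858188e-13 /s
SA = lambda * N_A / M
SA = 7.858188e-13 * 6.022e23 / 3
SA = 1.5774e+11 Bq/g

1.5774e+11


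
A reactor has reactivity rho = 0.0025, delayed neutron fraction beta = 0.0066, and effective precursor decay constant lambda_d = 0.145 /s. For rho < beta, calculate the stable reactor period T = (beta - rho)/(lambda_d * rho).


T = (beta - rho) / (lambda_d * rho)
T = (0.0066 - 0.0025) / (0.145 * 0.0025)
T = 11.310 s

11.310


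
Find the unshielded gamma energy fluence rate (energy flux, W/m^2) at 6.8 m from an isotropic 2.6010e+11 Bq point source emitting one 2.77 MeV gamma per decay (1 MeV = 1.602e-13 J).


psi = A * E * 1.602e-13 / (4*pi*r^2)
psi = 2.6010e+11 * 2.77 * 1.602e-13 / (4*pi*6.8^2)
psi = 1.9863e-04 W/m^2

1.9863e-04


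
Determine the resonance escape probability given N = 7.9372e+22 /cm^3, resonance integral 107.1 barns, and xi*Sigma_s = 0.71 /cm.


p = exp(-N * I * 1e-24 / (xi*Sigma_s))
p = exp(-7.9372e+22 * 107.1 * 1e-24 / 0.71)
p = 6.3132e-06

6.3132e-06


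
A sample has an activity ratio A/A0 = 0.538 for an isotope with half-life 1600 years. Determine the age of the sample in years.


lambda = ln(2) / t_half = ln(2) / 1600 = 4.332170e-04 /yr
t = -ln(A/A0) / lambda
t = -ln(0.538) / 4.332170e-04
t = 1430.9 yr

1430.9


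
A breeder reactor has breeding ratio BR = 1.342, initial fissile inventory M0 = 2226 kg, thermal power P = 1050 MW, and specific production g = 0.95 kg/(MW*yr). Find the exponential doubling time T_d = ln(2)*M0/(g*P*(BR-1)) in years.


Breeding gain G = BR - 1 = 1.342 - 1 = 0.342
Fissile production rate = g * P * G = 0.95 * 1050 * 0.342 = 341.145 kg/yr
T_d = ln(2) * M0 / (g * P * G)
T_d = ln(2) * 2226 / 341.145 = 4.5228 yr

4.5228


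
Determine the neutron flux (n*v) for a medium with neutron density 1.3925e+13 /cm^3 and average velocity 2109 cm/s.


phi = n * v
phi = 1.3925e+13 * 2109
phi = 2.9368e+16 /cm^2/s

2.9368e+16


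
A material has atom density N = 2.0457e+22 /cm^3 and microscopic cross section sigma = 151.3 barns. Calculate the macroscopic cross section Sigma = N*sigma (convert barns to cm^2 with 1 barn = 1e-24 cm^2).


Sigma = N * sigma_barns * 1e-24
Sigma = 2.0457e+22 * 151.3 * 1e-24
Sigma = 3.0951 /cm

3.0951


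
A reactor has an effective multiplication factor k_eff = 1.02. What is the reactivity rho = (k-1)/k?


rho = (k_eff - 1) / k_eff
rho = (1.02 - 1) / 1.02
rho = 0.019608

0.019608


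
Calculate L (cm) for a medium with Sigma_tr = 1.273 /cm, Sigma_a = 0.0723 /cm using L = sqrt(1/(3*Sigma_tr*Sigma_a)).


D = 1 / (3 * Sigma_tr) = 1 / (3 * 1.273) = 0.2618487 cm
L = sqrt(D / Sigma_a)
L = sqrt(0.2618487 / 0.0723)
L = 1.9031 cm

1.9031


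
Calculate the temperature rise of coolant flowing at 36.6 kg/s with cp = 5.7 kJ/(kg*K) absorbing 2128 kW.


dT = Q / (m_dot * cp)
dT = 2128 / (36.6 * 5.7)
dT = 10.200 C

10.200


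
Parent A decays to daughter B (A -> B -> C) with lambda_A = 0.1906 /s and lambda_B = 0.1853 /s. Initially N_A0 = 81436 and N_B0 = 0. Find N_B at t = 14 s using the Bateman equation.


N_B(t) = lambda_A * N_A0 / (lambda_B - lambda_A) * [exp(-lambda_A*t) - exp(-lambda_B*t)]
exp(-0.1906*14) = 0.06936312; exp(-0.1853*14) = 0.07470562
N_B = 0.1906 * 81436 / (0.1853 - 0.1906) * (0.06936312 - 0.07470562)
N_B = 15646

15646


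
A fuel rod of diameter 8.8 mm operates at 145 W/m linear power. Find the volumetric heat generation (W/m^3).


r = D / 2 / 1000 = 8.8 / 2 / 1000 = 0.0044 m
q''' = q' / (pi * r^2)
q''' = 145 / (pi * 0.0044^2)
q''' = 2.3840e+06 W/m^3

2.3840e+06


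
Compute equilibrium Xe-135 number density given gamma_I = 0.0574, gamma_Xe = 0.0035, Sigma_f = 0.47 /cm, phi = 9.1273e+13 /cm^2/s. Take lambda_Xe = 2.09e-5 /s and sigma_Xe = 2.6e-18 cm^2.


Xe_eq = (gamma_I + gamma_Xe) * Sigma_f * phi / (lambda_Xe + sigma_Xe * phi)
Numerator = (0.0574 + 0.0035) * 0.47 * 9.1273e+13 = 2.612507e+12
Denominator = 2.09e-5 + 2.6e-18 * 9.1273e+13 = 2.582098e-04
Xe_eq = 2.612507e+12 / 2.582098e-04 = 1.0118e+16 /cm^3

1.0118e+16


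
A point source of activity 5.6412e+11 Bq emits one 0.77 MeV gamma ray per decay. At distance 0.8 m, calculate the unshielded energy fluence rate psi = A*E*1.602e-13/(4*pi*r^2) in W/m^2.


psi = A * E * 1.602e-13 / (4*pi*r^2)
psi = 5.6412e+11 * 0.77 * 1.602e-13 / (4*pi*0.8^2)
psi = 0.0086524 W/m^2

0.0086524


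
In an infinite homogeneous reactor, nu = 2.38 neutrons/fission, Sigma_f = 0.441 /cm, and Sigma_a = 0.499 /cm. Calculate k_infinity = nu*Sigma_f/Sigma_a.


k_inf = nu * Sigma_f / Sigma_a
k_inf = 2.38 * 0.441 / 0.499
k_inf = 2.1034

2.1034


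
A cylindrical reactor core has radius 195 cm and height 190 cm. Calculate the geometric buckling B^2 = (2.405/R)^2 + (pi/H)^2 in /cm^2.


B^2 = (2.405/R)^2 + (pi/H)^2
B^2 = (2.405/195)^2 + (pi/190)^2
B^2 = 4.2551e-04 /cm^2

4.2551e-04


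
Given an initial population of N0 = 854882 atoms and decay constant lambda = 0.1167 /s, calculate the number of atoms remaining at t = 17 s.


N = N0 * exp(-lambda * t)
N = 854882 * exp(-0.1167 * 17)
N = 117573

117573


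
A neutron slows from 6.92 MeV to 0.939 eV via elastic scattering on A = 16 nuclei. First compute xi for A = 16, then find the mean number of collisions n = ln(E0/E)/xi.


xi = 1 + (A-1)^2/(2A)*ln((A-1)/(A+1)) = 0.1199467 (for A = 16)
n = ln(E0/E) / xi
n = ln(6.92e6 / 0.939) / 0.1199467
n = ln(7.369542e+06) / 0.1199467 = 131.83

131.83


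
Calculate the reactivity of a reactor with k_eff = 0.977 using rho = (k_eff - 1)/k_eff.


rho = (k_eff - 1) / k_eff
rho = (0.977 - 1) / 0.977
rho = -0.023541

-0.023541


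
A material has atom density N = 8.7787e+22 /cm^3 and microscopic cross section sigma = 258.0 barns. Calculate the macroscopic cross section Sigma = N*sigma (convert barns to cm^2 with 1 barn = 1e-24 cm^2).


Sigma = N * sigma_barns * 1e-24
Sigma = 8.7787e+22 * 258.0 * 1e-24
Sigma = 22.649 /cm

22.649


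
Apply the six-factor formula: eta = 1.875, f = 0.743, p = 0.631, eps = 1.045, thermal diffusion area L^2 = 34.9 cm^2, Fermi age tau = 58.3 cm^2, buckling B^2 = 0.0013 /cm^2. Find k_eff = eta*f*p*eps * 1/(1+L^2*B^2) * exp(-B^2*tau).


k_inf = eta*f*p*eps = 1.875*0.743*0.631*1.045 = 0.9186197
P_TNL = 1/(1 + L^2*B^2) = 1/(1 + 34.9*0.0013) = 0.9565991
P_FNL = exp(-B^2*tau) = exp(-0.0013*58.3) = 0.9270109
k_eff = k_inf * P_TNL * P_FNL = 0.9186197 * 0.9565991 * 0.9270109
k_eff = 0.81461

0.81461


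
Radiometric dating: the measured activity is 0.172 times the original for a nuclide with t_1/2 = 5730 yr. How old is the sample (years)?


lambda = ln(2) / t_half = ln(2) / 5730 = 1.209681e-04 /yr
t = -ln(A/A0) / lambda
t = -ln(0.172) / 1.209681e-04
t = 14551 yr

14551


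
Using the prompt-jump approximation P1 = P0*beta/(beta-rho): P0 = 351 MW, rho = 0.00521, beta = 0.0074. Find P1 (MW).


P1/P0 = beta / (beta - rho)
P1/P0 = 0.0074 / (0.0074 - 0.00521) = 3.378995
P1 = 351 * 3.378995 = 1186.0 MW

1186.0


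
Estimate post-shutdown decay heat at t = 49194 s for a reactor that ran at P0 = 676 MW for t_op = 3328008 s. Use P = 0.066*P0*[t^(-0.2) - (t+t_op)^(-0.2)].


P/P0 = 0.066 * [t^(-0.2) - (t + t_op)^(-0.2)]
P/P0 = 0.066 * [49194^(-0.2) - (49194 + 3328008)^(-0.2)]
P/P0 = 0.066 * [0.1152438 - 0.04946393] = 0.004341471
P = 676 * 0.004341471 = 2.9348 MW

2.9348


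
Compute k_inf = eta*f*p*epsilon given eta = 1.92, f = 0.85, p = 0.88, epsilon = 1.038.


k_inf = eta * f * p * epsilon
k_inf = 1.92 * 0.85 * 0.88 * 1.038
k_inf = 1.4907

1.4907


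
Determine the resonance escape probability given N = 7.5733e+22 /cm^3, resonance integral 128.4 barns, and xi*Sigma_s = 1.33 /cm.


p = exp(-N * I * 1e-24 / (xi*Sigma_s))
p = exp(-7.5733e+22 * 128.4 * 1e-24 / 1.33)
p = 6.6790e-04

6.6790e-04


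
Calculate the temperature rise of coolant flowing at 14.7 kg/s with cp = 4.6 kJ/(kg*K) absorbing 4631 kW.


dT = Q / (m_dot * cp)
dT = 4631 / (14.7 * 4.6)
dT = 68.486 C

68.486


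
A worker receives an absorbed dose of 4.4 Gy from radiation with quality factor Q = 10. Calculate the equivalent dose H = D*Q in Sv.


H = D * Q
H = 4.4 * 10
H = 44.000 Sv

44.000


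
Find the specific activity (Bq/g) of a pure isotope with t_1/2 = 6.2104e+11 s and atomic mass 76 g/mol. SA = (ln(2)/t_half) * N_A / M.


lambda = ln(2) / t_half = ln(2) / 6.2104e+11 = 1.116107e-12 /s
SA = lambda * N_A / M
SA = 1.116107e-12 * 6.022e23 / 76
SA = 8.8437e+09 Bq/g

8.8437e+09


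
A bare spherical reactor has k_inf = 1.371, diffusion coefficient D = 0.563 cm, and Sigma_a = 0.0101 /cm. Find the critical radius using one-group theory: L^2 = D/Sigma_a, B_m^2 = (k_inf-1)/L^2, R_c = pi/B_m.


L^2 = D / Sigma_a = 0.563 / 0.0101 = 55.74257 cm^2
B_m^2 = (k_inf - 1) / L^2 = (1.371 - 1) / 55.74257 = 0.006655596 /cm^2
For a bare sphere: B_g = pi/R, so R_c = pi / sqrt(B_m^2)
R_c = pi / sqrt(0.006655596) = 38.508 cm

38.508


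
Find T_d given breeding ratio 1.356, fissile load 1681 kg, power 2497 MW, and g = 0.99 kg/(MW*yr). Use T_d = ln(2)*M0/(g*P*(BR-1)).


Breeding gain G = BR - 1 = 1.356 - 1 = 0.356
Fissile production rate = g * P * G = 0.99 * 2497 * 0.356 = 880.04268 kg/yr
T_d = ln(2) * M0 / (g * P * G)
T_d = ln(2) * 1681 / 880.04268 = 1.3240 yr

1.3240


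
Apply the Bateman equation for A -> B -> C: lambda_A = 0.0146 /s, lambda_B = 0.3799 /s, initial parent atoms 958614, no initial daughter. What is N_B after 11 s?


N_B(t) = lambda_A * N_A0 / (lambda_B - lambda_A) * [exp(-lambda_A*t) - exp(-lambda_B*t)]
exp(-0.0146*11) = 0.8516327; exp(-0.3799*11) = 0.01531535
N_B = 0.0146 * 958614 / (0.3799 - 0.0146) * (0.8516327 - 0.01531535)
N_B = 32042

32042


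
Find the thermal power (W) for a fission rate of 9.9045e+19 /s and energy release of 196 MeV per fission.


P = fission_rate * E_MeV * 1.602e-13
P = 9.9045e+19 * 196 * 1.602e-13
P = 3.1099e+09 W

3.1099e+09


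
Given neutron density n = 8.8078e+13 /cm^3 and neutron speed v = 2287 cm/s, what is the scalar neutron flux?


phi = n * v
phi = 8.8078e+13 * 2287
phi = 2.0143e+17 /cm^2/s

2.0143e+17


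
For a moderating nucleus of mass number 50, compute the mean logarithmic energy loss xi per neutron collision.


xi = 1 + (A-1)^2/(2A) * ln((A-1)/(A+1))
xi = 1 + (50-1)^2/(2*50) * ln((50-1)/(50 +1))
xi = 0.039472

0.039472


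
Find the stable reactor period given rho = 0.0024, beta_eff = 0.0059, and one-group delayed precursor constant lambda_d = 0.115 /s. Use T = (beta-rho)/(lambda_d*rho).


T = (beta - rho) / (lambda_d * rho)
T = (0.0059 - 0.0024) / (0.115 * 0.0024)
T = 12.681 s

12.681


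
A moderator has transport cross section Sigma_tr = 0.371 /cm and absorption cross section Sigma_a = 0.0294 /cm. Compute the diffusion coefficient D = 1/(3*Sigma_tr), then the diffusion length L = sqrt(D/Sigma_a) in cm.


D = 1 / (3 * Sigma_tr) = 1 / (3 * 0.371) = 0.8984726 cm
L = sqrt(D / Sigma_a)
L = sqrt(0.8984726 / 0.0294)
L = 5.5281 cm

5.5281


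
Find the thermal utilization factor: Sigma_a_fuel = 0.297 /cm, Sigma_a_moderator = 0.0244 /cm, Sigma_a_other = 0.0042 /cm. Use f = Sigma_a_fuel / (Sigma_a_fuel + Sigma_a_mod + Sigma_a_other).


f = Sigma_a_fuel / (Sigma_a_fuel + Sigma_a_mod + Sigma_a_other)
f = 0.297 / (0.297 + 0.0244 + 0.0042)
f = 0.91216

0.91216


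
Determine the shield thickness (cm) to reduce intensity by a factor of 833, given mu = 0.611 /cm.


x = ln(factor) / mu
x = ln(833) / 0.611
x = 11.007 cm

11.007


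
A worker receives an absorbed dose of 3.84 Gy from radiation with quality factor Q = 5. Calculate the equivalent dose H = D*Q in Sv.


H = D * Q
H = 3.84 * 5
H = 19.200 Sv

19.200


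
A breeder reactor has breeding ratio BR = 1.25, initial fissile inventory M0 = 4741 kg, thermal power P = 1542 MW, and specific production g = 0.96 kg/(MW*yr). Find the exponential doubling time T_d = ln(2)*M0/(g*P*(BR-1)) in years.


Breeding gain G = BR - 1 = 1.25 - 1 = 0.25
Fissile production rate = g * P * G = 0.96 * 1542 * 0.25 = 370.08 kg/yr
T_d = ln(2) * M0 / (g * P * G)
T_d = ln(2) * 4741 / 370.08 = 8.8797 yr

8.8797


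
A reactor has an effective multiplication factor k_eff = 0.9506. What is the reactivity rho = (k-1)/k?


rho = (k_eff - 1) / k_eff
rho = (0.9506 - 1) / 0.9506
rho = -0.051967

-0.051967


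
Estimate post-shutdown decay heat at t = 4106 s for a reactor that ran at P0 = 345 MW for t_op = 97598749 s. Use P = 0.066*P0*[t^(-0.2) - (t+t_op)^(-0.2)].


P/P0 = 0.066 * [t^(-0.2) - (t + t_op)^(-0.2)]
P/P0 = 0.066 * [4106^(-0.2) - (4106 + 97598749)^(-0.2)]
P/P0 = 0.066 * [0.1893722 - 0.02524105] = 0.01083266
P = 345 * 0.01083266 = 3.7373 MW

3.7373


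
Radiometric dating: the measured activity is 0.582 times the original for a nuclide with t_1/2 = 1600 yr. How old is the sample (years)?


lambda = ln(2) / t_half = ln(2) / 1600 = 4.332170e-04 /yr
t = -ln(A/A0) / lambda
t = -ln(0.582) / 4.332170e-04
t = 1249.5 yr

1249.5


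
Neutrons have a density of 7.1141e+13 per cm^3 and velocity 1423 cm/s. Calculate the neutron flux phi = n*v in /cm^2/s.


phi = n * v
phi = 7.1141e+13 * 1423
phi = 1.0123e+17 /cm^2/s

1.0123e+17


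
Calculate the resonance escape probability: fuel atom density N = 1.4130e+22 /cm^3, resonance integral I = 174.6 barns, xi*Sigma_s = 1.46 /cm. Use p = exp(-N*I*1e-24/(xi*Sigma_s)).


p = exp(-N * I * 1e-24 / (xi*Sigma_s))
p = exp(-1.4130e+22 * 174.6 * 1e-24 / 1.46)
p = 0.18456

0.18456


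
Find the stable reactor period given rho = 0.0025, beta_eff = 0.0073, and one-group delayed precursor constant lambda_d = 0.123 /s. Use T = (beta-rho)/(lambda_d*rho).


T = (beta - rho) / (lambda_d * rho)
T = (0.0073 - 0.0025) / (0.123 * 0.0025)
T = 15.610 s

15.610


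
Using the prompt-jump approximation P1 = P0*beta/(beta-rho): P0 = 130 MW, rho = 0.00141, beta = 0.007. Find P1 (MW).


P1/P0 = beta / (beta - rho)
P1/P0 = 0.007 / (0.007 - 0.00141) = 1.252236
P1 = 130 * 1.252236 = 162.79 MW

162.79


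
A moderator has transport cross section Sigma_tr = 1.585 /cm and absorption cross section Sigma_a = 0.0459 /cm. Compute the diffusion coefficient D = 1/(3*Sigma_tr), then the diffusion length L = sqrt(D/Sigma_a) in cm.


D = 1 / (3 * Sigma_tr) = 1 / (3 * 1.585) = 0.2103049 cm
L = sqrt(D / Sigma_a)
L = sqrt(0.2103049 / 0.0459)
L = 2.1405 cm

2.1405


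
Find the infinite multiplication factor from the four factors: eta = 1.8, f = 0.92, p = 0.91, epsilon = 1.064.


k_inf = eta * f * p * epsilon
k_inf = 1.8 * 0.92 * 0.91 * 1.064
k_inf = 1.6034

1.6034


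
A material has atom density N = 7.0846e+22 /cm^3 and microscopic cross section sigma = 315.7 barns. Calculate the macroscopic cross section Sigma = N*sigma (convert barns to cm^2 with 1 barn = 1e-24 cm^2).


Sigma = N * sigma_barns * 1e-24
Sigma = 7.0846e+22 * 315.7 * 1e-24
Sigma = 22.366 /cm

22.366


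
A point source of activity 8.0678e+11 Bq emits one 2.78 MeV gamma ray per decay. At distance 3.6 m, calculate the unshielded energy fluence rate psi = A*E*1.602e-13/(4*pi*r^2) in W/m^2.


psi = A * E * 1.602e-13 / (4*pi*r^2)
psi = 8.0678e+11 * 2.78 * 1.602e-13 / (4*pi*3.6^2)
psi = 0.0022062 W/m^2

0.0022062


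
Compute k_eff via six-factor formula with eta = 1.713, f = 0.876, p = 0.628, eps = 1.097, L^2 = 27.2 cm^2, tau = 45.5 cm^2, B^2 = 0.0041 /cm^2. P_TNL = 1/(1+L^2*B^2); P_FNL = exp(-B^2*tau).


k_inf = eta*f*p*eps = 1.713*0.876*0.628*1.097 = 1.033779
P_TNL = 1/(1 + L^2*B^2) = 1/(1 + 27.2*0.0041) = 0.8996689
P_FNL = exp(-B^2*tau) = exp(-0.0041*45.5) = 0.8298171
k_eff = k_inf * P_TNL * P_FNL = 1.033779 * 0.8996689 * 0.8298171
k_eff = 0.77178

0.77178


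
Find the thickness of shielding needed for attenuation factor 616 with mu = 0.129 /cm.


x = ln(factor) / mu
x = ln(616) / 0.129
x = 49.793 cm

49.793


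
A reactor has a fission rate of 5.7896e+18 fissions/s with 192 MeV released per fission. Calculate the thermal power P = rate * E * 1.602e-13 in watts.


P = fission_rate * E_MeV * 1.602e-13
P = 5.7896e+18 * 192 * 1.602e-13
P = 1.7808e+08 W

1.7808e+08


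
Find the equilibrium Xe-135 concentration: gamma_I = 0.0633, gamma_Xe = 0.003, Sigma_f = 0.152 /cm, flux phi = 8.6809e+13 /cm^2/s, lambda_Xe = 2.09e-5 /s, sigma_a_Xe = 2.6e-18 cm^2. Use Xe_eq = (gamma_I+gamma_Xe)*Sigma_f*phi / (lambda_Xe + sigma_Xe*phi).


Xe_eq = (gamma_I + gamma_Xe) * Sigma_f * phi / (lambda_Xe + sigma_Xe * phi)
Numerator = (0.0633 + 0.003) * 0.152 * 8.6809e+13 = 8.748264e+11
Denominator = 2.09e-5 + 2.6e-18 * 8.6809e+13 = 2.466034e-04
Xe_eq = 8.748264e+11 / 2.466034e-04 = 3.5475e+15 /cm^3

3.5475e+15


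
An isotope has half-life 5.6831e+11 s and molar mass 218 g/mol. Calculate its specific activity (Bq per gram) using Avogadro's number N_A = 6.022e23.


lambda = ln(2) / t_half = ln(2) / 5.6831e+11 = 1.219664e-12 /s
SA = lambda * N_A / M
SA = 1.219664e-12 * 6.022e23 / 218
SA = 3.3692e+09 Bq/g

3.3692e+09


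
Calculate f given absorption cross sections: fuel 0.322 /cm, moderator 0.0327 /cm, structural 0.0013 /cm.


f = Sigma_a_fuel / (Sigma_a_fuel + Sigma_a_mod + Sigma_a_other)
f = 0.322 / (0.322 + 0.0327 + 0.0013)
f = 0.90449

0.90449


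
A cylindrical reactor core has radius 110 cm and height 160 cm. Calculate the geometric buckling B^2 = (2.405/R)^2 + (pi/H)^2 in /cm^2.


B^2 = (2.405/R)^2 + (pi/H)^2
B^2 = (2.405/110)^2 + (pi/160)^2
B^2 = 8.6355e-04 /cm^2

8.6355e-04


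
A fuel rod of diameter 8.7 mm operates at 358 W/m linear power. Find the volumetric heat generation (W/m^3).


r = D / 2 / 1000 = 8.7 / 2 / 1000 = 0.00435 m
q''' = q' / (pi * r^2)
q''' = 358 / (pi * 0.00435^2)
q''' = 6.0222e+06 W/m^3

6.0222e+06


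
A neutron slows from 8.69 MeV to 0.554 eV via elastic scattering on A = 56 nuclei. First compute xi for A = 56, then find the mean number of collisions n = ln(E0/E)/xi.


xi = 1 + (A-1)^2/(2A)*ln((A-1)/(A+1)) = 0.03529286 (for A = 56)
n = ln(E0/E) / xi
n = ln(8.69e6 / 0.554) / 0.03529286
n = ln(1.568592e+07) / 0.03529286 = 469.45

469.45


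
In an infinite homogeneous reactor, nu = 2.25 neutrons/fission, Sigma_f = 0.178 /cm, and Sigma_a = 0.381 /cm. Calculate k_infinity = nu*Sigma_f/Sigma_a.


k_inf = nu * Sigma_f / Sigma_a
k_inf = 2.25 * 0.178 / 0.381
k_inf = 1.0512

1.0512


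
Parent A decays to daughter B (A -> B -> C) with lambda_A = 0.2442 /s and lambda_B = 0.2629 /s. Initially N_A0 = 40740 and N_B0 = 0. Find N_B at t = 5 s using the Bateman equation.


N_B(t) = lambda_A * N_A0 / (lambda_B - lambda_A) * [exp(-lambda_A*t) - exp(-lambda_B*t)]
exp(-0.2442*5) = 0.2949351; exp(-0.2629*5) = 0.2686086
N_B = 0.2442 * 40740 / (0.2629 - 0.2442) * (0.2949351 - 0.2686086)
N_B = 14006

14006


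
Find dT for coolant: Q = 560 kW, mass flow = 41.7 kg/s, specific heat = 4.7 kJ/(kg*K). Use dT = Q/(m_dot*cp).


dT = Q / (m_dot * cp)
dT = 560 / (41.7 * 4.7)
dT = 2.8573 C

2.8573


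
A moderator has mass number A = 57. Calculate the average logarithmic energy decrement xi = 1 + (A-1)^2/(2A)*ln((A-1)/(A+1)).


xi = 1 + (A-1)^2/(2A) * ln((A-1)/(A+1))
xi = 1 + (57-1)^2/(2*57) * ln((57-1)/(57 +1))
xi = 0.034681

0.034681


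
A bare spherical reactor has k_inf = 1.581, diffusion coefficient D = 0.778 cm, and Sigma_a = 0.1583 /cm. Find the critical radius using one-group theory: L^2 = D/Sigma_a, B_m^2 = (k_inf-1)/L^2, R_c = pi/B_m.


L^2 = D / Sigma_a = 0.778 / 0.1583 = 4.914719 cm^2
B_m^2 = (k_inf - 1) / L^2 = (1.581 - 1) / 4.914719 = 0.1182163 /cm^2
For a bare sphere: B_g = pi/R, so R_c = pi / sqrt(B_m^2)
R_c = pi / sqrt(0.1182163) = 9.1372 cm

9.1372


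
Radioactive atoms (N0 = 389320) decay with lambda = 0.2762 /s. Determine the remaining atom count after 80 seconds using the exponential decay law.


N = N0 * exp(-lambda * t)
N = 389320 * exp(-0.2762 * 80)
N = 9.8659e-05

9.8659e-05


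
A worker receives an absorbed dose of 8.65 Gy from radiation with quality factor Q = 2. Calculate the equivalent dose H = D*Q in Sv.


H = D * Q
H = 8.65 * 2
H = 17.300 Sv

17.300


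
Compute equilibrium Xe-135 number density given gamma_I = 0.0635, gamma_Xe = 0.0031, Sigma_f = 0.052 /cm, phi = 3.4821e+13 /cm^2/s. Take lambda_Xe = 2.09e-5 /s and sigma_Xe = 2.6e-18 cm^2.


Xe_eq = (gamma_I + gamma_Xe) * Sigma_f * phi / (lambda_Xe + sigma_Xe * phi)
Numerator = (0.0635 + 0.0031) * 0.052 * 3.4821e+13 = 1.205921e+11
Denominator = 2.09e-5 + 2.6e-18 * 3.4821e+13 = 1.114346e-04
Xe_eq = 1.205921e+11 / 1.114346e-04 = 1.0822e+15 /cm^3

1.0822e+15


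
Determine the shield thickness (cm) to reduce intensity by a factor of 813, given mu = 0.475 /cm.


x = ln(factor) / mu
x = ln(813) / 0.475
x = 14.107 cm

14.107


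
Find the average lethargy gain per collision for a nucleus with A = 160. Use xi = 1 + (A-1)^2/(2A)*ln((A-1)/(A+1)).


xi = 1 + (A-1)^2/(2A) * ln((A-1)/(A+1))
xi = 1 + (160-1)^2/(2*160) * ln((160-1)/(160 +1))
xi = 0.012448

0.012448


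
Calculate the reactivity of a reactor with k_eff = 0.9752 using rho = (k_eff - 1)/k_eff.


rho = (k_eff - 1) / k_eff
rho = (0.9752 - 1) / 0.9752
rho = -0.025431

-0.025431


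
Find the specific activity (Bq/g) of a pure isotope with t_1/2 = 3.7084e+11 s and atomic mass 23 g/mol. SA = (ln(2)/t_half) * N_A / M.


lambda = ln(2) / t_half = ln(2) / 3.7084e+11 = 1.869127e-12 /s
SA = lambda * N_A / M
SA = 1.869127e-12 * 6.022e23 / 23
SA = 4.8939e+10 Bq/g

4.8939e+10


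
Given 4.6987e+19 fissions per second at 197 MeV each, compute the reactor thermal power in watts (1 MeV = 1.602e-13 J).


P = fission_rate * E_MeV * 1.602e-13
P = 4.6987e+19 * 197 * 1.602e-13
P = 1.4829e+09 W

1.4829e+09


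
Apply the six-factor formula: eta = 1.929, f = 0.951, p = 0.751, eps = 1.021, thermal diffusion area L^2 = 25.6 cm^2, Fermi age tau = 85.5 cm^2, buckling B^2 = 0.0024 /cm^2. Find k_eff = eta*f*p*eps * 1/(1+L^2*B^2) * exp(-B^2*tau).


k_inf = eta*f*p*eps = 1.929*0.951*0.751*1.021 = 1.406625
P_TNL = 1/(1 + L^2*B^2) = 1/(1 + 25.6*0.0024) = 0.9421164
P_FNL = exp(-B^2*tau) = exp(-0.0024*85.5) = 0.8144844
k_eff = k_inf * P_TNL * P_FNL = 1.406625 * 0.9421164 * 0.8144844
k_eff = 1.0794

1.0794


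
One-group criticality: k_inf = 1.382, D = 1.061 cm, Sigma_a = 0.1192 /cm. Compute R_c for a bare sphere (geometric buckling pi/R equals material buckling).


L^2 = D / Sigma_a = 1.061 / 0.1192 = 8.901007 cm^2
B_m^2 = (k_inf - 1) / L^2 = (1.382 - 1) / 8.901007 = 0.04291649 /cm^2
For a bare sphere: B_g = pi/R, so R_c = pi / sqrt(B_m^2)
R_c = pi / sqrt(0.04291649) = 15.165 cm

15.165


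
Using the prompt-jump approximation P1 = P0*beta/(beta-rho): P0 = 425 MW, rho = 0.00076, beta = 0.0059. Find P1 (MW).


P1/P0 = beta / (beta - rho)
P1/P0 = 0.0059 / (0.0059 - 0.00076) = 1.147860
P1 = 425 * 1.147860 = 487.84 MW

487.84


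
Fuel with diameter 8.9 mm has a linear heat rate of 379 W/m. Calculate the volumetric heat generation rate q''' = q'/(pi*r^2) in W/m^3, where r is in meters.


r = D / 2 / 1000 = 8.9 / 2 / 1000 = 0.00445 m
q''' = q' / (pi * r^2)
q''' = 379 / (pi * 0.00445^2)
q''' = 6.0921e+06 W/m^3

6.0921e+06


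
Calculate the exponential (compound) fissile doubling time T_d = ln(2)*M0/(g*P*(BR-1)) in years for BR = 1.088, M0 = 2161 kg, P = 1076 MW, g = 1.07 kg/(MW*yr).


Breeding gain G = BR - 1 = 1.088 - 1 = 0.088
Fissile production rate = g * P * G = 1.07 * 1076 * 0.088 = 101.31616 kg/yr
T_d = ln(2) * M0 / (g * P * G)
T_d = ln(2) * 2161 / 101.31616 = 14.784 yr

14.784


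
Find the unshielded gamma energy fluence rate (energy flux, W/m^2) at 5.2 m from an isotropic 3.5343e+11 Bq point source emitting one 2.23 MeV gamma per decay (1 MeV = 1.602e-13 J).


psi = A * E * 1.602e-13 / (4*pi*r^2)
psi = 3.5343e+11 * 2.23 * 1.602e-13 / (4*pi*5.2^2)
psi = 3.7158e-04 W/m^2

3.7158e-04


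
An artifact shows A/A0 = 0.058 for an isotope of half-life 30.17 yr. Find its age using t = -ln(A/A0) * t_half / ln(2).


lambda = ln(2) / t_half = ln(2) / 30.17 = 0.02297472 /yr
t = -ln(A/A0) / lambda
t = -ln(0.058) / 0.02297472
t = 123.93 yr

123.93


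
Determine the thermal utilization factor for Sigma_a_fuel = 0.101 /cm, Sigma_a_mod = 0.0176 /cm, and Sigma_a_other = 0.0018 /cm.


f = Sigma_a_fuel / (Sigma_a_fuel + Sigma_a_mod + Sigma_a_other)
f = 0.101 / (0.101 + 0.0176 + 0.0018)
f = 0.83887

0.83887


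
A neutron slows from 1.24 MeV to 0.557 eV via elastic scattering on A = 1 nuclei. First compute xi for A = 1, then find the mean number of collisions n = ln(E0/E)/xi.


xi = 1 + (A-1)^2/(2A)*ln((A-1)/(A+1)) = 1 (for A = 1)
n = ln(E0/E) / xi
n = ln(1.24e6 / 0.557) / 1
n = ln(2.226212e+06) / 1 = 14.616

14.616


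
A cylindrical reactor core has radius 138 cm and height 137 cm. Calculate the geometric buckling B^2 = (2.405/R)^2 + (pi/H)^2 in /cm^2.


B^2 = (2.405/R)^2 + (pi/H)^2
B^2 = (2.405/138)^2 + (pi/137)^2
B^2 = 8.2957e-04 /cm^2

8.2957e-04


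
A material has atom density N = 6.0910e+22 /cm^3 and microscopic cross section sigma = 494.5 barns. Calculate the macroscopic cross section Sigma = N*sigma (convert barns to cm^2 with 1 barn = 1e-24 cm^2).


Sigma = N * sigma_barns * 1e-24
Sigma = 6.0910e+22 * 494.5 * 1e-24
Sigma = 30.120 /cm

30.120


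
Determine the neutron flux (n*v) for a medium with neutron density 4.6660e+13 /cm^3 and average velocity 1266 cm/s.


phi = n * v
phi = 4.6660e+13 * 1266
phi = 5.9072e+16 /cm^2/s

5.9072e+16


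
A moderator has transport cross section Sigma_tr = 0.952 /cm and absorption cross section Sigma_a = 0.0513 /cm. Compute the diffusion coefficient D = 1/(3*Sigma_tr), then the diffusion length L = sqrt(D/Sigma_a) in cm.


D = 1 / (3 * Sigma_tr) = 1 / (3 * 0.952) = 0.3501401 cm
L = sqrt(D / Sigma_a)
L = sqrt(0.3501401 / 0.0513)
L = 2.6125 cm

2.6125


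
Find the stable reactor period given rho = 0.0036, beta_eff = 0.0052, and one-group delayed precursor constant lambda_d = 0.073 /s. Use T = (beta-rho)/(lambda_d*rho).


T = (beta - rho) / (lambda_d * rho)
T = (0.0052 - 0.0036) / (0.073 * 0.0036)
T = 6.0883 s

6.0883


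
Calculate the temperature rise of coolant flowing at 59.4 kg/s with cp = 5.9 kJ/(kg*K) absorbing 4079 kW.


dT = Q / (m_dot * cp)
dT = 4079 / (59.4 * 5.9)
dT = 11.639 C

11.639


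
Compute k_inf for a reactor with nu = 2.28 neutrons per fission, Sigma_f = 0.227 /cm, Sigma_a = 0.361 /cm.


k_inf = nu * Sigma_f / Sigma_a
k_inf = 2.28 * 0.227 / 0.361
k_inf = 1.4337

1.4337


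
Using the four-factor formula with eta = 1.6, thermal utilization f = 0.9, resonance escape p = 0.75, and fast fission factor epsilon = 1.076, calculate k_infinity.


k_inf = eta * f * p * epsilon
k_inf = 1.6 * 0.9 * 0.75 * 1.076
k_inf = 1.1621

1.1621


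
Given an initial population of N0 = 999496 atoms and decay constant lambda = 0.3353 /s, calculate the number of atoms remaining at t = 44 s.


N = N0 * exp(-lambda * t)
N = 999496 * exp(-0.3353 * 44)
N = 0.39133

0.39133


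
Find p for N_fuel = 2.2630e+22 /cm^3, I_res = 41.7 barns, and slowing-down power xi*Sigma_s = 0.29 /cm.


p = exp(-N * I * 1e-24 / (xi*Sigma_s))
p = exp(-2.2630e+22 * 41.7 * 1e-24 / 0.29)
p = 0.038618

0.038618


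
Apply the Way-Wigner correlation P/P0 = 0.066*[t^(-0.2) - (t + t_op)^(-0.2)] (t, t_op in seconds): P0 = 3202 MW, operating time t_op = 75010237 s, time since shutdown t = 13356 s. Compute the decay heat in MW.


P/P0 = 0.066 * [t^(-0.2) - (t + t_op)^(-0.2)]
P/P0 = 0.066 * [13356^(-0.2) - (13356 + 75010237)^(-0.2)]
P/P0 = 0.066 * [0.1495770 - 0.02660483] = 0.008116163
P = 3202 * 0.008116163 = 25.988 MW

25.988


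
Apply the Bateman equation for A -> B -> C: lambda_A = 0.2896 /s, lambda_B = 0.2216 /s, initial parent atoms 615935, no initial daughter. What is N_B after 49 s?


N_B(t) = lambda_A * N_A0 / (lambda_B - lambda_A) * [exp(-lambda_A*t) - exp(-lambda_B*t)]
exp(-0.2896*49) = 6.873653e-07; exp(-0.2216*49) = 1.924229e-05
N_B = 0.2896 * 615935 / (0.2216 - 0.2896) * (6.873653e-07 - 1.924229e-05)
N_B = 48.673

48.673


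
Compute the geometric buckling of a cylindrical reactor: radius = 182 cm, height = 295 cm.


B^2 = (2.405/R)^2 + (pi/H)^2
B^2 = (2.405/182)^2 + (pi/295)^2
B^2 = 2.8803e-04 /cm^2

2.8803e-04


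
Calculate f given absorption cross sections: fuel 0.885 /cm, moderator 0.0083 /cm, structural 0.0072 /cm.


f = Sigma_a_fuel / (Sigma_a_fuel + Sigma_a_mod + Sigma_a_other)
f = 0.885 / (0.885 + 0.0083 + 0.0072)
f = 0.98279

0.98279


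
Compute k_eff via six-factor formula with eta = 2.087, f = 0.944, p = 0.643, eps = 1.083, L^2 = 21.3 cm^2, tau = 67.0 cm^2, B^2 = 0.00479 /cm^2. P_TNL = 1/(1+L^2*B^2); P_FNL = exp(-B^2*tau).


k_inf = eta*f*p*eps = 2.087*0.944*0.643*1.083 = 1.371936
P_TNL = 1/(1 + L^2*B^2) = 1/(1 + 21.3*0.00479) = 0.9074188
P_FNL = exp(-B^2*tau) = exp(-0.00479*67.0) = 0.7254740
k_eff = k_inf * P_TNL * P_FNL = 1.371936 * 0.9074188 * 0.7254740
k_eff = 0.90316

0.90316


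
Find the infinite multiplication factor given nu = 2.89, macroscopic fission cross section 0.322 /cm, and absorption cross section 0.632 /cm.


k_inf = nu * Sigma_f / Sigma_a
k_inf = 2.89 * 0.322 / 0.632
k_inf = 1.4724

1.4724


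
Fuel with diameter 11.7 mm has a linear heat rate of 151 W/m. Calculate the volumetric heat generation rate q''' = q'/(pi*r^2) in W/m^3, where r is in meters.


r = D / 2 / 1000 = 11.7 / 2 / 1000 = 0.00585 m
q''' = q' / (pi * r^2)
q''' = 151 / (pi * 0.00585^2)
q''' = 1.4045e+06 W/m^3

1.4045e+06


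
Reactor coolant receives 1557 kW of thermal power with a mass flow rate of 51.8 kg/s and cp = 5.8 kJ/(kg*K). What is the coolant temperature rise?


dT = Q / (m_dot * cp)
dT = 1557 / (51.8 * 5.8)
dT = 5.1824 C

5.1824


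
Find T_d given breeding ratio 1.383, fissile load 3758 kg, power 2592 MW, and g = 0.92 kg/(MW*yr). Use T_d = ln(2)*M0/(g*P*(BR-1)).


Breeding gain G = BR - 1 = 1.383 - 1 = 0.383
Fissile production rate = g * P * G = 0.92 * 2592 * 0.383 = 913.31712 kg/yr
T_d = ln(2) * M0 / (g * P * G)
T_d = ln(2) * 3758 / 913.31712 = 2.8521 yr

2.8521


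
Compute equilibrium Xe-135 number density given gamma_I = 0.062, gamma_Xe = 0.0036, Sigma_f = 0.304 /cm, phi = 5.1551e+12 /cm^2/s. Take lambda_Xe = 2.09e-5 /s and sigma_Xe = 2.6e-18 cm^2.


Xe_eq = (gamma_I + gamma_Xe) * Sigma_f * phi / (lambda_Xe + sigma_Xe * phi)
Numerator = (0.062 + 0.0036) * 0.304 * 5.1551e+12 = 1.028051e+11
Denominator = 2.09e-5 + 2.6e-18 * 5.1551e+12 = 3.430326e-05
Xe_eq = 1.028051e+11 / 3.430326e-05 = 2.9969e+15 /cm^3

2.9969e+15


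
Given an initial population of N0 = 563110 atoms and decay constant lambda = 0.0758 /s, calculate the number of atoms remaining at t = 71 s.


N = N0 * exp(-lambda * t)
N = 563110 * exp(-0.0758 * 71)
N = 2590.0

2590.0


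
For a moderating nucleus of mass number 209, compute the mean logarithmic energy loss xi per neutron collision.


xi = 1 + (A-1)^2/(2A) * ln((A-1)/(A+1))
xi = 1 + (209-1)^2/(2*209) * ln((209-1)/(209 +1))
xi = 0.0095389

0.0095389


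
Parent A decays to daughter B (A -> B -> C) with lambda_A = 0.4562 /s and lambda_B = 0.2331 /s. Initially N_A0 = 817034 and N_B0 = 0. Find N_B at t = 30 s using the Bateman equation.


N_B(t) = lambda_A * N_A0 / (lambda_B - lambda_A) * [exp(-lambda_A*t) - exp(-lambda_B*t)]
exp(-0.4562*30) = 1.138271e-06; exp(-0.2331*30) = 9.182875e-04
N_B = 0.4562 * 817034 / (0.2331 - 0.4562) * (1.138271e-06 - 9.182875e-04)
N_B = 1532.3

1532.3


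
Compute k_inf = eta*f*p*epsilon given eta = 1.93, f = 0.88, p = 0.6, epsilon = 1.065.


k_inf = eta * f * p * epsilon
k_inf = 1.93 * 0.88 * 0.6 * 1.065
k_inf = 1.0853

1.0853


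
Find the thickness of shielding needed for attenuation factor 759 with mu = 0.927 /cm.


x = ln(factor) / mu
x = ln(759) / 0.927
x = 7.1543 cm

7.1543


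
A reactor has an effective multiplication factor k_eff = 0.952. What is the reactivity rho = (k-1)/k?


rho = (k_eff - 1) / k_eff
rho = (0.952 - 1) / 0.952
rho = -0.050420

-0.050420


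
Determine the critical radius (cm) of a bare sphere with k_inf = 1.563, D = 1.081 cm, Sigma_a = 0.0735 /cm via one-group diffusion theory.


L^2 = D / Sigma_a = 1.081 / 0.0735 = 14.70748 cm^2
B_m^2 = (k_inf - 1) / L^2 = (1.563 - 1) / 14.70748 = 0.03827984 /cm^2
For a bare sphere: B_g = pi/R, so R_c = pi / sqrt(B_m^2)
R_c = pi / sqrt(0.03827984) = 16.057 cm

16.057


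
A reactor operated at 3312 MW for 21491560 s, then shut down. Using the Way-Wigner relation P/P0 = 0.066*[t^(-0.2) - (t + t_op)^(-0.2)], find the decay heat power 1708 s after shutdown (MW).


P/P0 = 0.066 * [t^(-0.2) - (t + t_op)^(-0.2)]
P/P0 = 0.066 * [1708^(-0.2) - (1708 + 21491560)^(-0.2)]
P/P0 = 0.066 * [0.2256849 - 0.03416170] = 0.01264053
P = 3312 * 0.01264053 = 41.865 MW

41.865


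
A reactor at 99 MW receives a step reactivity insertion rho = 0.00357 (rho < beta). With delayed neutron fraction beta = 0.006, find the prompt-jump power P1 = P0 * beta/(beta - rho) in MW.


P1/P0 = beta / (beta - rho)
P1/P0 = 0.006 / (0.006 - 0.00357) = 2.469136
P1 = 99 * 2.469136 = 244.44 MW

244.44


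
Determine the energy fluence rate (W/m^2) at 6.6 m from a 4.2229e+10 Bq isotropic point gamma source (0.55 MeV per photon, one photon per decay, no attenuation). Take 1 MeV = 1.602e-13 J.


psi = A * E * 1.602e-13 / (4*pi*r^2)
psi = 4.2229e+10 * 0.55 * 1.602e-13 / (4*pi*6.6^2)
psi = 6.7973e-06 W/m^2

6.7973e-06


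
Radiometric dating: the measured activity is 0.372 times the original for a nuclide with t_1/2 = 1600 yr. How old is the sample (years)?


lambda = ln(2) / t_half = ln(2) / 1600 = 4.332170e-04 /yr
t = -ln(A/A0) / lambda
t = -ln(0.372) / 4.332170e-04
t = 2282.6 yr

2282.6


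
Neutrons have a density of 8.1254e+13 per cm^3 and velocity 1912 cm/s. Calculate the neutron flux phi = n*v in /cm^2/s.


phi = n * v
phi = 8.1254e+13 * 1912
phi = 1.5536e+17 /cm^2/s

1.5536e+17
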